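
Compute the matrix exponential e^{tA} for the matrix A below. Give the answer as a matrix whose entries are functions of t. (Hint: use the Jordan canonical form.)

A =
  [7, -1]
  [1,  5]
e^{tA} =
  [t*exp(6*t) + exp(6*t), -t*exp(6*t)]
  [t*exp(6*t), -t*exp(6*t) + exp(6*t)]

Strategy: write A = P · J · P⁻¹ where J is a Jordan canonical form, so e^{tA} = P · e^{tJ} · P⁻¹, and e^{tJ} can be computed block-by-block.

A has Jordan form
J =
  [6, 1]
  [0, 6]
(up to reordering of blocks).

Per-block formulas:
  For a 2×2 Jordan block J_2(6): exp(t · J_2(6)) = e^(6t)·(I + t·N), where N is the 2×2 nilpotent shift.

After assembling e^{tJ} and conjugating by P, we get:

e^{tA} =
  [t*exp(6*t) + exp(6*t), -t*exp(6*t)]
  [t*exp(6*t), -t*exp(6*t) + exp(6*t)]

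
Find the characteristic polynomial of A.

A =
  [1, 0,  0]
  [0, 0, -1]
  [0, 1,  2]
x^3 - 3*x^2 + 3*x - 1

Expanding det(x·I − A) (e.g. by cofactor expansion or by noting that A is similar to its Jordan form J, which has the same characteristic polynomial as A) gives
  χ_A(x) = x^3 - 3*x^2 + 3*x - 1
which factors as (x - 1)^3. The eigenvalues (with algebraic multiplicities) are λ = 1 with multiplicity 3.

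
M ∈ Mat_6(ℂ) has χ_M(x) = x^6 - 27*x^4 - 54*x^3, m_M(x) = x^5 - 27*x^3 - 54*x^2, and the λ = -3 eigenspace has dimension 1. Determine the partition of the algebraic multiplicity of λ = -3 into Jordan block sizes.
Block sizes for λ = -3: [2]

Step 1 — from the characteristic polynomial, algebraic multiplicity of λ = -3 is 2. From dim ker(M − (-3)·I) = 1, there are exactly 1 Jordan blocks for λ = -3.
Step 2 — from the minimal polynomial, the factor (x + 3)^2 tells us the largest block for λ = -3 has size 2.
Step 3 — with total size 2, 1 blocks, and largest block 2, the block sizes (in nonincreasing order) are [2].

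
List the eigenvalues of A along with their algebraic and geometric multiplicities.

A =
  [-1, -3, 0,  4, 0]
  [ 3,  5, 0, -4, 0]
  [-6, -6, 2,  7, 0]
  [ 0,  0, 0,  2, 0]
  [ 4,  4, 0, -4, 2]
λ = 2: alg = 5, geom = 3

Step 1 — factor the characteristic polynomial to read off the algebraic multiplicities:
  χ_A(x) = (x - 2)^5

Step 2 — compute geometric multiplicities via the rank-nullity identity g(λ) = n − rank(A − λI):
  rank(A − (2)·I) = 2, so dim ker(A − (2)·I) = n − 2 = 3

Summary:
  λ = 2: algebraic multiplicity = 5, geometric multiplicity = 3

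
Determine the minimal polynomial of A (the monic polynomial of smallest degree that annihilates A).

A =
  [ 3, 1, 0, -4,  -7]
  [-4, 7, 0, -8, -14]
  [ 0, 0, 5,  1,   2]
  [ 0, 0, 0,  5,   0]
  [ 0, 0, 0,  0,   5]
x^2 - 10*x + 25

The characteristic polynomial is χ_A(x) = (x - 5)^5, so the eigenvalues are known. The minimal polynomial is
  m_A(x) = Π_λ (x − λ)^{k_λ}
where k_λ is the size of the *largest* Jordan block for λ (equivalently, the smallest k with (A − λI)^k v = 0 for every generalised eigenvector v of λ).

  λ = 5: largest Jordan block has size 2, contributing (x − 5)^2

So m_A(x) = (x - 5)^2 = x^2 - 10*x + 25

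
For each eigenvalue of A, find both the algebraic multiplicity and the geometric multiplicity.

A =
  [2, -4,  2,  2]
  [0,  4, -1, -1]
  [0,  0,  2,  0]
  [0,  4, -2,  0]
λ = 2: alg = 4, geom = 3

Step 1 — factor the characteristic polynomial to read off the algebraic multiplicities:
  χ_A(x) = (x - 2)^4

Step 2 — compute geometric multiplicities via the rank-nullity identity g(λ) = n − rank(A − λI):
  rank(A − (2)·I) = 1, so dim ker(A − (2)·I) = n − 1 = 3

Summary:
  λ = 2: algebraic multiplicity = 4, geometric multiplicity = 3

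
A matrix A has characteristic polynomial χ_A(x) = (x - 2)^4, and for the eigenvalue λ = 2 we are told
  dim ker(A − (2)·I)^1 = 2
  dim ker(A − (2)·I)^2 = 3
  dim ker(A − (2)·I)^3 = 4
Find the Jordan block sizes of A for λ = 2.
Block sizes for λ = 2: [3, 1]

From the dimensions of kernels of powers, the number of Jordan blocks of size at least j is d_j − d_{j−1} where d_j = dim ker(N^j) (with d_0 = 0). Computing the differences gives [2, 1, 1].
The number of blocks of size exactly k is (#blocks of size ≥ k) − (#blocks of size ≥ k + 1), so the partition is: 1 block(s) of size 1, 1 block(s) of size 3.
In nonincreasing order the block sizes are [3, 1].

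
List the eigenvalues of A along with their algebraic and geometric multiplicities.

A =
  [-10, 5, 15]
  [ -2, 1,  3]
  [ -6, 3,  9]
λ = 0: alg = 3, geom = 2

Step 1 — factor the characteristic polynomial to read off the algebraic multiplicities:
  χ_A(x) = x^3

Step 2 — compute geometric multiplicities via the rank-nullity identity g(λ) = n − rank(A − λI):
  rank(A − (0)·I) = 1, so dim ker(A − (0)·I) = n − 1 = 2

Summary:
  λ = 0: algebraic multiplicity = 3, geometric multiplicity = 2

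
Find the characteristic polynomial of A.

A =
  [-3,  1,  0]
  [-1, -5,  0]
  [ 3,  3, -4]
x^3 + 12*x^2 + 48*x + 64

Expanding det(x·I − A) (e.g. by cofactor expansion or by noting that A is similar to its Jordan form J, which has the same characteristic polynomial as A) gives
  χ_A(x) = x^3 + 12*x^2 + 48*x + 64
which factors as (x + 4)^3. The eigenvalues (with algebraic multiplicities) are λ = -4 with multiplicity 3.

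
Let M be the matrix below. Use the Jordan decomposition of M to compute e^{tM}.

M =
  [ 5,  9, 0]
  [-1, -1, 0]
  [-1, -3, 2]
e^{tM} =
  [3*t*exp(2*t) + exp(2*t), 9*t*exp(2*t), 0]
  [-t*exp(2*t), -3*t*exp(2*t) + exp(2*t), 0]
  [-t*exp(2*t), -3*t*exp(2*t), exp(2*t)]

Strategy: write M = P · J · P⁻¹ where J is a Jordan canonical form, so e^{tM} = P · e^{tJ} · P⁻¹, and e^{tJ} can be computed block-by-block.

M has Jordan form
J =
  [2, 1, 0]
  [0, 2, 0]
  [0, 0, 2]
(up to reordering of blocks).

Per-block formulas:
  For a 2×2 Jordan block J_2(2): exp(t · J_2(2)) = e^(2t)·(I + t·N), where N is the 2×2 nilpotent shift.
  For a 1×1 block at λ = 2: exp(t · [2]) = [e^(2t)].

After assembling e^{tJ} and conjugating by P, we get:

e^{tM} =
  [3*t*exp(2*t) + exp(2*t), 9*t*exp(2*t), 0]
  [-t*exp(2*t), -3*t*exp(2*t) + exp(2*t), 0]
  [-t*exp(2*t), -3*t*exp(2*t), exp(2*t)]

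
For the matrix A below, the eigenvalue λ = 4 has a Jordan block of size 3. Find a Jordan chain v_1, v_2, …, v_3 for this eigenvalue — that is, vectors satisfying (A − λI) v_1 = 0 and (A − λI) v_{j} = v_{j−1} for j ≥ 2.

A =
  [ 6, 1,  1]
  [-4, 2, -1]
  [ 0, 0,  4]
A Jordan chain for λ = 4 of length 3:
v_1 = (1, -2, 0)ᵀ
v_2 = (1, -1, 0)ᵀ
v_3 = (0, 0, 1)ᵀ

Let N = A − (4)·I. We want v_3 with N^3 v_3 = 0 but N^2 v_3 ≠ 0; then v_{j-1} := N · v_j for j = 3, …, 2.

Pick v_3 = (0, 0, 1)ᵀ.
Then v_2 = N · v_3 = (1, -1, 0)ᵀ.
Then v_1 = N · v_2 = (1, -2, 0)ᵀ.

Sanity check: (A − (4)·I) v_1 = (0, 0, 0)ᵀ = 0. ✓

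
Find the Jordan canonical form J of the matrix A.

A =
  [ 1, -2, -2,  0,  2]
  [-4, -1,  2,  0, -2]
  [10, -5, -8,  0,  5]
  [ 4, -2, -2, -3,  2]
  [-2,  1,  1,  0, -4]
J_2(-3) ⊕ J_1(-3) ⊕ J_1(-3) ⊕ J_1(-3)

The characteristic polynomial is
  det(x·I − A) = x^5 + 15*x^4 + 90*x^3 + 270*x^2 + 405*x + 243 = (x + 3)^5

Eigenvalues and multiplicities (the geometric multiplicity of λ is n − rank(A − λI), which equals the number of Jordan blocks for λ):
  λ = -3: algebraic multiplicity = 5, geometric multiplicity = 4

Determining the block sizes for each eigenvalue:
  λ = -3: 4 blocks summing to 5 forces exactly one block of size 2 and the rest size 1 → block sizes [2, 1, 1, 1]

Assembling the blocks gives a Jordan form
J =
  [-3,  1,  0,  0,  0]
  [ 0, -3,  0,  0,  0]
  [ 0,  0, -3,  0,  0]
  [ 0,  0,  0, -3,  0]
  [ 0,  0,  0,  0, -3]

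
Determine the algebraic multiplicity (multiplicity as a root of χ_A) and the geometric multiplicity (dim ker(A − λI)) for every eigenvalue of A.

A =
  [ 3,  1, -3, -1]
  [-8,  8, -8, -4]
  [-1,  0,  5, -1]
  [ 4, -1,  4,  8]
λ = 6: alg = 4, geom = 2

Step 1 — factor the characteristic polynomial to read off the algebraic multiplicities:
  χ_A(x) = (x - 6)^4

Step 2 — compute geometric multiplicities via the rank-nullity identity g(λ) = n − rank(A − λI):
  rank(A − (6)·I) = 2, so dim ker(A − (6)·I) = n − 2 = 2

Summary:
  λ = 6: algebraic multiplicity = 4, geometric multiplicity = 2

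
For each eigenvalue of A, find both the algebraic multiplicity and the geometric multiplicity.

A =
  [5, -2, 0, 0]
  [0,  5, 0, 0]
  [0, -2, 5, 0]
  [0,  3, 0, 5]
λ = 5: alg = 4, geom = 3

Step 1 — factor the characteristic polynomial to read off the algebraic multiplicities:
  χ_A(x) = (x - 5)^4

Step 2 — compute geometric multiplicities via the rank-nullity identity g(λ) = n − rank(A − λI):
  rank(A − (5)·I) = 1, so dim ker(A − (5)·I) = n − 1 = 3

Summary:
  λ = 5: algebraic multiplicity = 4, geometric multiplicity = 3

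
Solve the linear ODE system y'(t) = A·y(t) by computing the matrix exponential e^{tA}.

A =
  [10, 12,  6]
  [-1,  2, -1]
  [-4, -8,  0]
e^{tA} =
  [6*t*exp(4*t) + exp(4*t), 12*t*exp(4*t), 6*t*exp(4*t)]
  [-t*exp(4*t), -2*t*exp(4*t) + exp(4*t), -t*exp(4*t)]
  [-4*t*exp(4*t), -8*t*exp(4*t), -4*t*exp(4*t) + exp(4*t)]

Strategy: write A = P · J · P⁻¹ where J is a Jordan canonical form, so e^{tA} = P · e^{tJ} · P⁻¹, and e^{tJ} can be computed block-by-block.

A has Jordan form
J =
  [4, 1, 0]
  [0, 4, 0]
  [0, 0, 4]
(up to reordering of blocks).

Per-block formulas:
  For a 2×2 Jordan block J_2(4): exp(t · J_2(4)) = e^(4t)·(I + t·N), where N is the 2×2 nilpotent shift.
  For a 1×1 block at λ = 4: exp(t · [4]) = [e^(4t)].

After assembling e^{tJ} and conjugating by P, we get:

e^{tA} =
  [6*t*exp(4*t) + exp(4*t), 12*t*exp(4*t), 6*t*exp(4*t)]
  [-t*exp(4*t), -2*t*exp(4*t) + exp(4*t), -t*exp(4*t)]
  [-4*t*exp(4*t), -8*t*exp(4*t), -4*t*exp(4*t) + exp(4*t)]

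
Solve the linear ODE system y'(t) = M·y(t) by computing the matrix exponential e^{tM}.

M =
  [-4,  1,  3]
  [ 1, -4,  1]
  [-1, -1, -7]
e^{tM} =
  [-t^2*exp(-5*t)/2 + t*exp(-5*t) + exp(-5*t), -t^2*exp(-5*t)/2 + t*exp(-5*t), -t^2*exp(-5*t) + 3*t*exp(-5*t)]
  [t^2*exp(-5*t)/2 + t*exp(-5*t), t^2*exp(-5*t)/2 + t*exp(-5*t) + exp(-5*t), t^2*exp(-5*t) + t*exp(-5*t)]
  [-t*exp(-5*t), -t*exp(-5*t), -2*t*exp(-5*t) + exp(-5*t)]

Strategy: write M = P · J · P⁻¹ where J is a Jordan canonical form, so e^{tM} = P · e^{tJ} · P⁻¹, and e^{tJ} can be computed block-by-block.

M has Jordan form
J =
  [-5,  1,  0]
  [ 0, -5,  1]
  [ 0,  0, -5]
(up to reordering of blocks).

Per-block formulas:
  For a 3×3 Jordan block J_3(-5): exp(t · J_3(-5)) = e^(-5t)·(I + t·N + (t^2/2)·N^2), where N is the 3×3 nilpotent shift.

After assembling e^{tJ} and conjugating by P, we get:

e^{tM} =
  [-t^2*exp(-5*t)/2 + t*exp(-5*t) + exp(-5*t), -t^2*exp(-5*t)/2 + t*exp(-5*t), -t^2*exp(-5*t) + 3*t*exp(-5*t)]
  [t^2*exp(-5*t)/2 + t*exp(-5*t), t^2*exp(-5*t)/2 + t*exp(-5*t) + exp(-5*t), t^2*exp(-5*t) + t*exp(-5*t)]
  [-t*exp(-5*t), -t*exp(-5*t), -2*t*exp(-5*t) + exp(-5*t)]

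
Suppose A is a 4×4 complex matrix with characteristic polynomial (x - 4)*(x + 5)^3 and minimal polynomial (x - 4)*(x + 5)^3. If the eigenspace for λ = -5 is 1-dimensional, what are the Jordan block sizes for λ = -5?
Block sizes for λ = -5: [3]

Step 1 — from the characteristic polynomial, algebraic multiplicity of λ = -5 is 3. From dim ker(A − (-5)·I) = 1, there are exactly 1 Jordan blocks for λ = -5.
Step 2 — from the minimal polynomial, the factor (x + 5)^3 tells us the largest block for λ = -5 has size 3.
Step 3 — with total size 3, 1 blocks, and largest block 3, the block sizes (in nonincreasing order) are [3].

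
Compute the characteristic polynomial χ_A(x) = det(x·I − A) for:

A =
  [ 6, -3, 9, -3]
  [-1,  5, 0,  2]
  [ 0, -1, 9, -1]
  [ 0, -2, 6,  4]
x^4 - 24*x^3 + 216*x^2 - 864*x + 1296

Expanding det(x·I − A) (e.g. by cofactor expansion or by noting that A is similar to its Jordan form J, which has the same characteristic polynomial as A) gives
  χ_A(x) = x^4 - 24*x^3 + 216*x^2 - 864*x + 1296
which factors as (x - 6)^4. The eigenvalues (with algebraic multiplicities) are λ = 6 with multiplicity 4.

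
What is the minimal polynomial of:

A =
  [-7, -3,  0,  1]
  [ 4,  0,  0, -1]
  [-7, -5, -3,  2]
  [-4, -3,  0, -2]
x^2 + 6*x + 9

The characteristic polynomial is χ_A(x) = (x + 3)^4, so the eigenvalues are known. The minimal polynomial is
  m_A(x) = Π_λ (x − λ)^{k_λ}
where k_λ is the size of the *largest* Jordan block for λ (equivalently, the smallest k with (A − λI)^k v = 0 for every generalised eigenvector v of λ).

  λ = -3: largest Jordan block has size 2, contributing (x + 3)^2

So m_A(x) = (x + 3)^2 = x^2 + 6*x + 9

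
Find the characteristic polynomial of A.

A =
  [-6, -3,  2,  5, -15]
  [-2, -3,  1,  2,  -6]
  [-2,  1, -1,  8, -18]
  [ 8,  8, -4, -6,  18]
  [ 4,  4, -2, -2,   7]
x^5 + 9*x^4 + 32*x^3 + 56*x^2 + 48*x + 16

Expanding det(x·I − A) (e.g. by cofactor expansion or by noting that A is similar to its Jordan form J, which has the same characteristic polynomial as A) gives
  χ_A(x) = x^5 + 9*x^4 + 32*x^3 + 56*x^2 + 48*x + 16
which factors as (x + 1)*(x + 2)^4. The eigenvalues (with algebraic multiplicities) are λ = -2 with multiplicity 4, λ = -1 with multiplicity 1.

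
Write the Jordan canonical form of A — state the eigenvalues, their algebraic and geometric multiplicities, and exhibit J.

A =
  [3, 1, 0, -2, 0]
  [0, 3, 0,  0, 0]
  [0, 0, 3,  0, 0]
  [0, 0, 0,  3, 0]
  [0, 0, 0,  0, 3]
J_2(3) ⊕ J_1(3) ⊕ J_1(3) ⊕ J_1(3)

The characteristic polynomial is
  det(x·I − A) = x^5 - 15*x^4 + 90*x^3 - 270*x^2 + 405*x - 243 = (x - 3)^5

Eigenvalues and multiplicities (the geometric multiplicity of λ is n − rank(A − λI), which equals the number of Jordan blocks for λ):
  λ = 3: algebraic multiplicity = 5, geometric multiplicity = 4

Determining the block sizes for each eigenvalue:
  λ = 3: 4 blocks summing to 5 forces exactly one block of size 2 and the rest size 1 → block sizes [2, 1, 1, 1]

Assembling the blocks gives a Jordan form
J =
  [3, 1, 0, 0, 0]
  [0, 3, 0, 0, 0]
  [0, 0, 3, 0, 0]
  [0, 0, 0, 3, 0]
  [0, 0, 0, 0, 3]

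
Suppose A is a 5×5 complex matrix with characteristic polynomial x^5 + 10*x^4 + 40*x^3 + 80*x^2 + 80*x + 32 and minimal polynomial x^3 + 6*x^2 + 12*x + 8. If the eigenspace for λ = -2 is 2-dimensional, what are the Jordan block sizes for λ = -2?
Block sizes for λ = -2: [3, 2]

Step 1 — from the characteristic polynomial, algebraic multiplicity of λ = -2 is 5. From dim ker(A − (-2)·I) = 2, there are exactly 2 Jordan blocks for λ = -2.
Step 2 — from the minimal polynomial, the factor (x + 2)^3 tells us the largest block for λ = -2 has size 3.
Step 3 — with total size 5, 2 blocks, and largest block 3, the block sizes (in nonincreasing order) are [3, 2].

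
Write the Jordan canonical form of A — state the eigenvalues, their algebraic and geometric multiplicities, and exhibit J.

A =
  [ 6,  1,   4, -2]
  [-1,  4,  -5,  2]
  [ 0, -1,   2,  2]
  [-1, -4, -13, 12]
J_3(6) ⊕ J_1(6)

The characteristic polynomial is
  det(x·I − A) = x^4 - 24*x^3 + 216*x^2 - 864*x + 1296 = (x - 6)^4

Eigenvalues and multiplicities (the geometric multiplicity of λ is n − rank(A − λI), which equals the number of Jordan blocks for λ):
  λ = 6: algebraic multiplicity = 4, geometric multiplicity = 2

Determining the block sizes for each eigenvalue:
  λ = 6: with am = 4 and gm = 2, the partition is not yet determined (e.g. several partitions of 4 into 2 parts exist). Let N = A − (6)·I. Computing rank(N^1) = 2, rank(N^2) = 1, rank(N^3) = 0; the number of blocks of size ≥ j is rank(N^{j−1}) − rank(N^j), giving [2, 1, 1]. So we have 1 block(s) of size 3, 1 block(s) of size 1 → block sizes [3, 1]

Assembling the blocks gives a Jordan form
J =
  [6, 1, 0, 0]
  [0, 6, 1, 0]
  [0, 0, 6, 0]
  [0, 0, 0, 6]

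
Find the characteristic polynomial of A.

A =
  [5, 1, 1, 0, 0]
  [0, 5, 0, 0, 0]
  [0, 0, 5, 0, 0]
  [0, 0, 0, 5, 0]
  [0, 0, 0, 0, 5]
x^5 - 25*x^4 + 250*x^3 - 1250*x^2 + 3125*x - 3125

Expanding det(x·I − A) (e.g. by cofactor expansion or by noting that A is similar to its Jordan form J, which has the same characteristic polynomial as A) gives
  χ_A(x) = x^5 - 25*x^4 + 250*x^3 - 1250*x^2 + 3125*x - 3125
which factors as (x - 5)^5. The eigenvalues (with algebraic multiplicities) are λ = 5 with multiplicity 5.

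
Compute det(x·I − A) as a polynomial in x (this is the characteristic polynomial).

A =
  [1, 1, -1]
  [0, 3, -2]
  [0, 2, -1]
x^3 - 3*x^2 + 3*x - 1

Expanding det(x·I − A) (e.g. by cofactor expansion or by noting that A is similar to its Jordan form J, which has the same characteristic polynomial as A) gives
  χ_A(x) = x^3 - 3*x^2 + 3*x - 1
which factors as (x - 1)^3. The eigenvalues (with algebraic multiplicities) are λ = 1 with multiplicity 3.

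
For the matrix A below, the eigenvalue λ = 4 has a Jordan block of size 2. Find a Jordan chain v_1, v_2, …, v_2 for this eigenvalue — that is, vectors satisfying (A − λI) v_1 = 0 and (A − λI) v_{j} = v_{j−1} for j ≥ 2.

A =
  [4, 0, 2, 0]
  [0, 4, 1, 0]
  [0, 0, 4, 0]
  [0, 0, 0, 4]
A Jordan chain for λ = 4 of length 2:
v_1 = (2, 1, 0, 0)ᵀ
v_2 = (0, 0, 1, 0)ᵀ

Let N = A − (4)·I. We want v_2 with N^2 v_2 = 0 but N^1 v_2 ≠ 0; then v_{j-1} := N · v_j for j = 2, …, 2.

Pick v_2 = (0, 0, 1, 0)ᵀ.
Then v_1 = N · v_2 = (2, 1, 0, 0)ᵀ.

Sanity check: (A − (4)·I) v_1 = (0, 0, 0, 0)ᵀ = 0. ✓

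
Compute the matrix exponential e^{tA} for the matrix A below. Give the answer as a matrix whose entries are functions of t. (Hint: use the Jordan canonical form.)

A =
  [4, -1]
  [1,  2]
e^{tA} =
  [t*exp(3*t) + exp(3*t), -t*exp(3*t)]
  [t*exp(3*t), -t*exp(3*t) + exp(3*t)]

Strategy: write A = P · J · P⁻¹ where J is a Jordan canonical form, so e^{tA} = P · e^{tJ} · P⁻¹, and e^{tJ} can be computed block-by-block.

A has Jordan form
J =
  [3, 1]
  [0, 3]
(up to reordering of blocks).

Per-block formulas:
  For a 2×2 Jordan block J_2(3): exp(t · J_2(3)) = e^(3t)·(I + t·N), where N is the 2×2 nilpotent shift.

After assembling e^{tJ} and conjugating by P, we get:

e^{tA} =
  [t*exp(3*t) + exp(3*t), -t*exp(3*t)]
  [t*exp(3*t), -t*exp(3*t) + exp(3*t)]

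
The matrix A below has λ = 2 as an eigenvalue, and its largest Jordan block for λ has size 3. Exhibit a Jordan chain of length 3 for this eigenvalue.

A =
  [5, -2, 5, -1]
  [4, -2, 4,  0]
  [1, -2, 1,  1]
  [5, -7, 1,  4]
A Jordan chain for λ = 2 of length 3:
v_1 = (1, 0, -1, -2)ᵀ
v_2 = (3, 4, 1, 5)ᵀ
v_3 = (1, 0, 0, 0)ᵀ

Let N = A − (2)·I. We want v_3 with N^3 v_3 = 0 but N^2 v_3 ≠ 0; then v_{j-1} := N · v_j for j = 3, …, 2.

Pick v_3 = (1, 0, 0, 0)ᵀ.
Then v_2 = N · v_3 = (3, 4, 1, 5)ᵀ.
Then v_1 = N · v_2 = (1, 0, -1, -2)ᵀ.

Sanity check: (A − (2)·I) v_1 = (0, 0, 0, 0)ᵀ = 0. ✓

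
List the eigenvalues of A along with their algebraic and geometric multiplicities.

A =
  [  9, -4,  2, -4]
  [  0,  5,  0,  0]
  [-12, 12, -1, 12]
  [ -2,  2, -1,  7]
λ = 5: alg = 4, geom = 3

Step 1 — factor the characteristic polynomial to read off the algebraic multiplicities:
  χ_A(x) = (x - 5)^4

Step 2 — compute geometric multiplicities via the rank-nullity identity g(λ) = n − rank(A − λI):
  rank(A − (5)·I) = 1, so dim ker(A − (5)·I) = n − 1 = 3

Summary:
  λ = 5: algebraic multiplicity = 4, geometric multiplicity = 3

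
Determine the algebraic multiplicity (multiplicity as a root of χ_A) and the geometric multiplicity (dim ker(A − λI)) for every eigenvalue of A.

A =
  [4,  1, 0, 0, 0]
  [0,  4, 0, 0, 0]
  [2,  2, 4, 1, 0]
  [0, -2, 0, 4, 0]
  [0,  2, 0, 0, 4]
λ = 4: alg = 5, geom = 3

Step 1 — factor the characteristic polynomial to read off the algebraic multiplicities:
  χ_A(x) = (x - 4)^5

Step 2 — compute geometric multiplicities via the rank-nullity identity g(λ) = n − rank(A − λI):
  rank(A − (4)·I) = 2, so dim ker(A − (4)·I) = n − 2 = 3

Summary:
  λ = 4: algebraic multiplicity = 5, geometric multiplicity = 3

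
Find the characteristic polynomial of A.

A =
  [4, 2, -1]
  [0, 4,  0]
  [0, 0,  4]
x^3 - 12*x^2 + 48*x - 64

Expanding det(x·I − A) (e.g. by cofactor expansion or by noting that A is similar to its Jordan form J, which has the same characteristic polynomial as A) gives
  χ_A(x) = x^3 - 12*x^2 + 48*x - 64
which factors as (x - 4)^3. The eigenvalues (with algebraic multiplicities) are λ = 4 with multiplicity 3.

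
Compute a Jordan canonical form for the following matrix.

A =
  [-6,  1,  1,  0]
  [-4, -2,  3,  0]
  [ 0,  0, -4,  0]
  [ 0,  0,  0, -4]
J_3(-4) ⊕ J_1(-4)

The characteristic polynomial is
  det(x·I − A) = x^4 + 16*x^3 + 96*x^2 + 256*x + 256 = (x + 4)^4

Eigenvalues and multiplicities (the geometric multiplicity of λ is n − rank(A − λI), which equals the number of Jordan blocks for λ):
  λ = -4: algebraic multiplicity = 4, geometric multiplicity = 2

Determining the block sizes for each eigenvalue:
  λ = -4: with am = 4 and gm = 2, the partition is not yet determined (e.g. several partitions of 4 into 2 parts exist). Let N = A − (-4)·I. Computing rank(N^1) = 2, rank(N^2) = 1, rank(N^3) = 0; the number of blocks of size ≥ j is rank(N^{j−1}) − rank(N^j), giving [2, 1, 1]. So we have 1 block(s) of size 3, 1 block(s) of size 1 → block sizes [3, 1]

Assembling the blocks gives a Jordan form
J =
  [-4,  1,  0,  0]
  [ 0, -4,  1,  0]
  [ 0,  0, -4,  0]
  [ 0,  0,  0, -4]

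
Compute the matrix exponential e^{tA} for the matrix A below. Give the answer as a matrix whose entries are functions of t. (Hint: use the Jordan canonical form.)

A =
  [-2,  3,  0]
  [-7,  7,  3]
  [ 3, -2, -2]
e^{tA} =
  [-6*t^2*exp(t) - 3*t*exp(t) + exp(t), 9*t^2*exp(t)/2 + 3*t*exp(t), 9*t^2*exp(t)/2]
  [-6*t^2*exp(t) - 7*t*exp(t), 9*t^2*exp(t)/2 + 6*t*exp(t) + exp(t), 9*t^2*exp(t)/2 + 3*t*exp(t)]
  [-2*t^2*exp(t) + 3*t*exp(t), 3*t^2*exp(t)/2 - 2*t*exp(t), 3*t^2*exp(t)/2 - 3*t*exp(t) + exp(t)]

Strategy: write A = P · J · P⁻¹ where J is a Jordan canonical form, so e^{tA} = P · e^{tJ} · P⁻¹, and e^{tJ} can be computed block-by-block.

A has Jordan form
J =
  [1, 1, 0]
  [0, 1, 1]
  [0, 0, 1]
(up to reordering of blocks).

Per-block formulas:
  For a 3×3 Jordan block J_3(1): exp(t · J_3(1)) = e^(1t)·(I + t·N + (t^2/2)·N^2), where N is the 3×3 nilpotent shift.

After assembling e^{tJ} and conjugating by P, we get:

e^{tA} =
  [-6*t^2*exp(t) - 3*t*exp(t) + exp(t), 9*t^2*exp(t)/2 + 3*t*exp(t), 9*t^2*exp(t)/2]
  [-6*t^2*exp(t) - 7*t*exp(t), 9*t^2*exp(t)/2 + 6*t*exp(t) + exp(t), 9*t^2*exp(t)/2 + 3*t*exp(t)]
  [-2*t^2*exp(t) + 3*t*exp(t), 3*t^2*exp(t)/2 - 2*t*exp(t), 3*t^2*exp(t)/2 - 3*t*exp(t) + exp(t)]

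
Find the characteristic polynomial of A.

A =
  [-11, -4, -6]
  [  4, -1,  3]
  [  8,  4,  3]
x^3 + 9*x^2 + 27*x + 27

Expanding det(x·I − A) (e.g. by cofactor expansion or by noting that A is similar to its Jordan form J, which has the same characteristic polynomial as A) gives
  χ_A(x) = x^3 + 9*x^2 + 27*x + 27
which factors as (x + 3)^3. The eigenvalues (with algebraic multiplicities) are λ = -3 with multiplicity 3.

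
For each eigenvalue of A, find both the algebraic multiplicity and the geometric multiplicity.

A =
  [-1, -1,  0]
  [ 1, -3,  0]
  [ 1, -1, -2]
λ = -2: alg = 3, geom = 2

Step 1 — factor the characteristic polynomial to read off the algebraic multiplicities:
  χ_A(x) = (x + 2)^3

Step 2 — compute geometric multiplicities via the rank-nullity identity g(λ) = n − rank(A − λI):
  rank(A − (-2)·I) = 1, so dim ker(A − (-2)·I) = n − 1 = 2

Summary:
  λ = -2: algebraic multiplicity = 3, geometric multiplicity = 2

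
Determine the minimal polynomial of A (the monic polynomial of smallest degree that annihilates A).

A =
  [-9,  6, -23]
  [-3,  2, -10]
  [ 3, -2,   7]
x^3

The characteristic polynomial is χ_A(x) = x^3, so the eigenvalues are known. The minimal polynomial is
  m_A(x) = Π_λ (x − λ)^{k_λ}
where k_λ is the size of the *largest* Jordan block for λ (equivalently, the smallest k with (A − λI)^k v = 0 for every generalised eigenvector v of λ).

  λ = 0: largest Jordan block has size 3, contributing (x − 0)^3

So m_A(x) = x^3 = x^3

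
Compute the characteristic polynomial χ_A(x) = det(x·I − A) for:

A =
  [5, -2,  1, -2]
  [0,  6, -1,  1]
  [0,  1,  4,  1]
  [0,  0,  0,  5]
x^4 - 20*x^3 + 150*x^2 - 500*x + 625

Expanding det(x·I − A) (e.g. by cofactor expansion or by noting that A is similar to its Jordan form J, which has the same characteristic polynomial as A) gives
  χ_A(x) = x^4 - 20*x^3 + 150*x^2 - 500*x + 625
which factors as (x - 5)^4. The eigenvalues (with algebraic multiplicities) are λ = 5 with multiplicity 4.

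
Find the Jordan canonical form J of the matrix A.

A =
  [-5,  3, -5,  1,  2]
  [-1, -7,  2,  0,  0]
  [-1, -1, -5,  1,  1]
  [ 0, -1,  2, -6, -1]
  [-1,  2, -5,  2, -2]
J_3(-5) ⊕ J_2(-5)

The characteristic polynomial is
  det(x·I − A) = x^5 + 25*x^4 + 250*x^3 + 1250*x^2 + 3125*x + 3125 = (x + 5)^5

Eigenvalues and multiplicities (the geometric multiplicity of λ is n − rank(A − λI), which equals the number of Jordan blocks for λ):
  λ = -5: algebraic multiplicity = 5, geometric multiplicity = 2

Determining the block sizes for each eigenvalue:
  λ = -5: with am = 5 and gm = 2, the partition is not yet determined (e.g. several partitions of 5 into 2 parts exist). Let N = A − (-5)·I. Computing rank(N^1) = 3, rank(N^2) = 1, rank(N^3) = 0; the number of blocks of size ≥ j is rank(N^{j−1}) − rank(N^j), giving [2, 2, 1]. So we have 1 block(s) of size 3, 1 block(s) of size 2 → block sizes [3, 2]

Assembling the blocks gives a Jordan form
J =
  [-5,  1,  0,  0,  0]
  [ 0, -5,  1,  0,  0]
  [ 0,  0, -5,  0,  0]
  [ 0,  0,  0, -5,  1]
  [ 0,  0,  0,  0, -5]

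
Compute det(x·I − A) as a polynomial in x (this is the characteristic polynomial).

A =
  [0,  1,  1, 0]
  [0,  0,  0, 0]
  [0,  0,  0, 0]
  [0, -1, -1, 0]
x^4

Expanding det(x·I − A) (e.g. by cofactor expansion or by noting that A is similar to its Jordan form J, which has the same characteristic polynomial as A) gives
  χ_A(x) = x^4
which factors as x^4. The eigenvalues (with algebraic multiplicities) are λ = 0 with multiplicity 4.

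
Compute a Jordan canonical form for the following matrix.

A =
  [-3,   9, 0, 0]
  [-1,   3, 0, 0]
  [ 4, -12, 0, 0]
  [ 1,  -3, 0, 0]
J_2(0) ⊕ J_1(0) ⊕ J_1(0)

The characteristic polynomial is
  det(x·I − A) = x^4

Eigenvalues and multiplicities (the geometric multiplicity of λ is n − rank(A − λI), which equals the number of Jordan blocks for λ):
  λ = 0: algebraic multiplicity = 4, geometric multiplicity = 3

Determining the block sizes for each eigenvalue:
  λ = 0: 3 blocks summing to 4 forces exactly one block of size 2 and the rest size 1 → block sizes [2, 1, 1]

Assembling the blocks gives a Jordan form
J =
  [0, 1, 0, 0]
  [0, 0, 0, 0]
  [0, 0, 0, 0]
  [0, 0, 0, 0]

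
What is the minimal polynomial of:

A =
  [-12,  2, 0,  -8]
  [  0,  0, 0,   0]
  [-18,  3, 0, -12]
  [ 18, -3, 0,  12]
x^2

The characteristic polynomial is χ_A(x) = x^4, so the eigenvalues are known. The minimal polynomial is
  m_A(x) = Π_λ (x − λ)^{k_λ}
where k_λ is the size of the *largest* Jordan block for λ (equivalently, the smallest k with (A − λI)^k v = 0 for every generalised eigenvector v of λ).

  λ = 0: largest Jordan block has size 2, contributing (x − 0)^2

So m_A(x) = x^2 = x^2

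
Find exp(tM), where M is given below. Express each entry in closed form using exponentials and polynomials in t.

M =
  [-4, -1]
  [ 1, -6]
e^{tM} =
  [t*exp(-5*t) + exp(-5*t), -t*exp(-5*t)]
  [t*exp(-5*t), -t*exp(-5*t) + exp(-5*t)]

Strategy: write M = P · J · P⁻¹ where J is a Jordan canonical form, so e^{tM} = P · e^{tJ} · P⁻¹, and e^{tJ} can be computed block-by-block.

M has Jordan form
J =
  [-5,  1]
  [ 0, -5]
(up to reordering of blocks).

Per-block formulas:
  For a 2×2 Jordan block J_2(-5): exp(t · J_2(-5)) = e^(-5t)·(I + t·N), where N is the 2×2 nilpotent shift.

After assembling e^{tJ} and conjugating by P, we get:

e^{tM} =
  [t*exp(-5*t) + exp(-5*t), -t*exp(-5*t)]
  [t*exp(-5*t), -t*exp(-5*t) + exp(-5*t)]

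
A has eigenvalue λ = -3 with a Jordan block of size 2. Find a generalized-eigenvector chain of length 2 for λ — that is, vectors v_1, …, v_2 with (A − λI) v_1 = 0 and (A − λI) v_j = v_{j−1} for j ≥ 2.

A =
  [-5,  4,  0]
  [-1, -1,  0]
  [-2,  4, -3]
A Jordan chain for λ = -3 of length 2:
v_1 = (-2, -1, -2)ᵀ
v_2 = (1, 0, 0)ᵀ

Let N = A − (-3)·I. We want v_2 with N^2 v_2 = 0 but N^1 v_2 ≠ 0; then v_{j-1} := N · v_j for j = 2, …, 2.

Pick v_2 = (1, 0, 0)ᵀ.
Then v_1 = N · v_2 = (-2, -1, -2)ᵀ.

Sanity check: (A − (-3)·I) v_1 = (0, 0, 0)ᵀ = 0. ✓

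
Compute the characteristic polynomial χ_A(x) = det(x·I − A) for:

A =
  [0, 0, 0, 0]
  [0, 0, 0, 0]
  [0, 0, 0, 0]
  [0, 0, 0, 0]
x^4

Expanding det(x·I − A) (e.g. by cofactor expansion or by noting that A is similar to its Jordan form J, which has the same characteristic polynomial as A) gives
  χ_A(x) = x^4
which factors as x^4. The eigenvalues (with algebraic multiplicities) are λ = 0 with multiplicity 4.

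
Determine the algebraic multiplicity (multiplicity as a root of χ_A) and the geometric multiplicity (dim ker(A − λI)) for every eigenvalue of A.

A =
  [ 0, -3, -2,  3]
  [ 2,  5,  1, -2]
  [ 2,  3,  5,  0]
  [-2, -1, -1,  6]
λ = 4: alg = 4, geom = 2

Step 1 — factor the characteristic polynomial to read off the algebraic multiplicities:
  χ_A(x) = (x - 4)^4

Step 2 — compute geometric multiplicities via the rank-nullity identity g(λ) = n − rank(A − λI):
  rank(A − (4)·I) = 2, so dim ker(A − (4)·I) = n − 2 = 2

Summary:
  λ = 4: algebraic multiplicity = 4, geometric multiplicity = 2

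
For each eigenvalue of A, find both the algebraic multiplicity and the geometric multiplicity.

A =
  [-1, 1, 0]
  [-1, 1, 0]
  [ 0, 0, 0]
λ = 0: alg = 3, geom = 2

Step 1 — factor the characteristic polynomial to read off the algebraic multiplicities:
  χ_A(x) = x^3

Step 2 — compute geometric multiplicities via the rank-nullity identity g(λ) = n − rank(A − λI):
  rank(A − (0)·I) = 1, so dim ker(A − (0)·I) = n − 1 = 2

Summary:
  λ = 0: algebraic multiplicity = 3, geometric multiplicity = 2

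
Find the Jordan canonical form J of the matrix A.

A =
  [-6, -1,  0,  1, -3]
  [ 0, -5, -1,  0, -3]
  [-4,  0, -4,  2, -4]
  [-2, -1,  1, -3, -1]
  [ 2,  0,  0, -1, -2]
J_3(-4) ⊕ J_2(-4)

The characteristic polynomial is
  det(x·I − A) = x^5 + 20*x^4 + 160*x^3 + 640*x^2 + 1280*x + 1024 = (x + 4)^5

Eigenvalues and multiplicities (the geometric multiplicity of λ is n − rank(A − λI), which equals the number of Jordan blocks for λ):
  λ = -4: algebraic multiplicity = 5, geometric multiplicity = 2

Determining the block sizes for each eigenvalue:
  λ = -4: with am = 5 and gm = 2, the partition is not yet determined (e.g. several partitions of 5 into 2 parts exist). Let N = A − (-4)·I. Computing rank(N^1) = 3, rank(N^2) = 1, rank(N^3) = 0; the number of blocks of size ≥ j is rank(N^{j−1}) − rank(N^j), giving [2, 2, 1]. So we have 1 block(s) of size 3, 1 block(s) of size 2 → block sizes [3, 2]

Assembling the blocks gives a Jordan form
J =
  [-4,  1,  0,  0,  0]
  [ 0, -4,  1,  0,  0]
  [ 0,  0, -4,  0,  0]
  [ 0,  0,  0, -4,  1]
  [ 0,  0,  0,  0, -4]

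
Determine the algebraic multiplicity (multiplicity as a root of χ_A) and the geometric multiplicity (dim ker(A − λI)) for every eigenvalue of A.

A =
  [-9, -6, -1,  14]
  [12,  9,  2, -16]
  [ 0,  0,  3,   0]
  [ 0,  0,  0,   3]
λ = -3: alg = 1, geom = 1; λ = 3: alg = 3, geom = 2

Step 1 — factor the characteristic polynomial to read off the algebraic multiplicities:
  χ_A(x) = (x - 3)^3*(x + 3)

Step 2 — compute geometric multiplicities via the rank-nullity identity g(λ) = n − rank(A − λI):
  rank(A − (-3)·I) = 3, so dim ker(A − (-3)·I) = n − 3 = 1
  rank(A − (3)·I) = 2, so dim ker(A − (3)·I) = n − 2 = 2

Summary:
  λ = -3: algebraic multiplicity = 1, geometric multiplicity = 1
  λ = 3: algebraic multiplicity = 3, geometric multiplicity = 2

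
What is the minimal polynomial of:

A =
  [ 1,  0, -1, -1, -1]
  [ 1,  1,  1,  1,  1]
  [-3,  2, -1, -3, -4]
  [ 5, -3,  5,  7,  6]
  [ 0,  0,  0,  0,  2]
x^3 - 6*x^2 + 12*x - 8

The characteristic polynomial is χ_A(x) = (x - 2)^5, so the eigenvalues are known. The minimal polynomial is
  m_A(x) = Π_λ (x − λ)^{k_λ}
where k_λ is the size of the *largest* Jordan block for λ (equivalently, the smallest k with (A − λI)^k v = 0 for every generalised eigenvector v of λ).

  λ = 2: largest Jordan block has size 3, contributing (x − 2)^3

So m_A(x) = (x - 2)^3 = x^3 - 6*x^2 + 12*x - 8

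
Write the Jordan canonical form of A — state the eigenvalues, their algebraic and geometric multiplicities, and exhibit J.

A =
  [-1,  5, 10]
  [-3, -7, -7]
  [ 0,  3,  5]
J_3(-1)

The characteristic polynomial is
  det(x·I − A) = x^3 + 3*x^2 + 3*x + 1 = (x + 1)^3

Eigenvalues and multiplicities (the geometric multiplicity of λ is n − rank(A − λI), which equals the number of Jordan blocks for λ):
  λ = -1: algebraic multiplicity = 3, geometric multiplicity = 1

Determining the block sizes for each eigenvalue:
  λ = -1: one block (gm = 1), so the single block has size am = 3 → block sizes [3]

Assembling the blocks gives a Jordan form
J =
  [-1,  1,  0]
  [ 0, -1,  1]
  [ 0,  0, -1]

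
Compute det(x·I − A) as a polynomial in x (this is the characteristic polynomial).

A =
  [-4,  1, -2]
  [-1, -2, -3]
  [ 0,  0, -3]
x^3 + 9*x^2 + 27*x + 27

Expanding det(x·I − A) (e.g. by cofactor expansion or by noting that A is similar to its Jordan form J, which has the same characteristic polynomial as A) gives
  χ_A(x) = x^3 + 9*x^2 + 27*x + 27
which factors as (x + 3)^3. The eigenvalues (with algebraic multiplicities) are λ = -3 with multiplicity 3.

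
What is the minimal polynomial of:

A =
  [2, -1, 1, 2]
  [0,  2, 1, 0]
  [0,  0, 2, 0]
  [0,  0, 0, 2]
x^3 - 6*x^2 + 12*x - 8

The characteristic polynomial is χ_A(x) = (x - 2)^4, so the eigenvalues are known. The minimal polynomial is
  m_A(x) = Π_λ (x − λ)^{k_λ}
where k_λ is the size of the *largest* Jordan block for λ (equivalently, the smallest k with (A − λI)^k v = 0 for every generalised eigenvector v of λ).

  λ = 2: largest Jordan block has size 3, contributing (x − 2)^3

So m_A(x) = (x - 2)^3 = x^3 - 6*x^2 + 12*x - 8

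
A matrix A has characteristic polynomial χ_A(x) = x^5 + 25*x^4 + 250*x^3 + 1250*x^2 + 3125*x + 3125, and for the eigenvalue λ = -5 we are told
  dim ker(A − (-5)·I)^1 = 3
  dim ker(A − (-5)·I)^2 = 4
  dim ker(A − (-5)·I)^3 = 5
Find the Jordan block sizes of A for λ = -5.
Block sizes for λ = -5: [3, 1, 1]

From the dimensions of kernels of powers, the number of Jordan blocks of size at least j is d_j − d_{j−1} where d_j = dim ker(N^j) (with d_0 = 0). Computing the differences gives [3, 1, 1].
The number of blocks of size exactly k is (#blocks of size ≥ k) − (#blocks of size ≥ k + 1), so the partition is: 2 block(s) of size 1, 1 block(s) of size 3.
In nonincreasing order the block sizes are [3, 1, 1].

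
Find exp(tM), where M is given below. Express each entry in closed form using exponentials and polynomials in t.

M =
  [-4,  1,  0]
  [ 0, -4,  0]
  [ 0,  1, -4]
e^{tM} =
  [exp(-4*t), t*exp(-4*t), 0]
  [0, exp(-4*t), 0]
  [0, t*exp(-4*t), exp(-4*t)]

Strategy: write M = P · J · P⁻¹ where J is a Jordan canonical form, so e^{tM} = P · e^{tJ} · P⁻¹, and e^{tJ} can be computed block-by-block.

M has Jordan form
J =
  [-4,  1,  0]
  [ 0, -4,  0]
  [ 0,  0, -4]
(up to reordering of blocks).

Per-block formulas:
  For a 2×2 Jordan block J_2(-4): exp(t · J_2(-4)) = e^(-4t)·(I + t·N), where N is the 2×2 nilpotent shift.
  For a 1×1 block at λ = -4: exp(t · [-4]) = [e^(-4t)].

After assembling e^{tJ} and conjugating by P, we get:

e^{tM} =
  [exp(-4*t), t*exp(-4*t), 0]
  [0, exp(-4*t), 0]
  [0, t*exp(-4*t), exp(-4*t)]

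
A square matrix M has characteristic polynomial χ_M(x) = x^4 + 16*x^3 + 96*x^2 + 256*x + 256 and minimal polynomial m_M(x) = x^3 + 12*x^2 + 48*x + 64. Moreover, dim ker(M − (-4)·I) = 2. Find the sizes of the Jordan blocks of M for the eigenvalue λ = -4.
Block sizes for λ = -4: [3, 1]

Step 1 — from the characteristic polynomial, algebraic multiplicity of λ = -4 is 4. From dim ker(M − (-4)·I) = 2, there are exactly 2 Jordan blocks for λ = -4.
Step 2 — from the minimal polynomial, the factor (x + 4)^3 tells us the largest block for λ = -4 has size 3.
Step 3 — with total size 4, 2 blocks, and largest block 3, the block sizes (in nonincreasing order) are [3, 1].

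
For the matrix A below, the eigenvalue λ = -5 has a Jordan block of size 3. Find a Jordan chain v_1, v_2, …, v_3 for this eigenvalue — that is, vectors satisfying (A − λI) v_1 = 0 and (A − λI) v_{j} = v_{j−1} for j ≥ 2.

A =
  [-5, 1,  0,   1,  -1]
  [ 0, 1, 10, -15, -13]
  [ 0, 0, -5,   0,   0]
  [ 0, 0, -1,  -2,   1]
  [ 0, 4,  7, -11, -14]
A Jordan chain for λ = -5 of length 3:
v_1 = (2, -16, 0, 4, -12)ᵀ
v_2 = (1, 6, 0, 0, 4)ᵀ
v_3 = (0, 1, 0, 0, 0)ᵀ

Let N = A − (-5)·I. We want v_3 with N^3 v_3 = 0 but N^2 v_3 ≠ 0; then v_{j-1} := N · v_j for j = 3, …, 2.

Pick v_3 = (0, 1, 0, 0, 0)ᵀ.
Then v_2 = N · v_3 = (1, 6, 0, 0, 4)ᵀ.
Then v_1 = N · v_2 = (2, -16, 0, 4, -12)ᵀ.

Sanity check: (A − (-5)·I) v_1 = (0, 0, 0, 0, 0)ᵀ = 0. ✓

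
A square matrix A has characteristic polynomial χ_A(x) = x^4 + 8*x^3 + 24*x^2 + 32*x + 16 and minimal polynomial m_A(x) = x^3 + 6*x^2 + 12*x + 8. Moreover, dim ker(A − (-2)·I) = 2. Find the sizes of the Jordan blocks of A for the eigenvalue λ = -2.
Block sizes for λ = -2: [3, 1]

Step 1 — from the characteristic polynomial, algebraic multiplicity of λ = -2 is 4. From dim ker(A − (-2)·I) = 2, there are exactly 2 Jordan blocks for λ = -2.
Step 2 — from the minimal polynomial, the factor (x + 2)^3 tells us the largest block for λ = -2 has size 3.
Step 3 — with total size 4, 2 blocks, and largest block 3, the block sizes (in nonincreasing order) are [3, 1].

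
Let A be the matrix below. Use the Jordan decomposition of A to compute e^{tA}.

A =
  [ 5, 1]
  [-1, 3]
e^{tA} =
  [t*exp(4*t) + exp(4*t), t*exp(4*t)]
  [-t*exp(4*t), -t*exp(4*t) + exp(4*t)]

Strategy: write A = P · J · P⁻¹ where J is a Jordan canonical form, so e^{tA} = P · e^{tJ} · P⁻¹, and e^{tJ} can be computed block-by-block.

A has Jordan form
J =
  [4, 1]
  [0, 4]
(up to reordering of blocks).

Per-block formulas:
  For a 2×2 Jordan block J_2(4): exp(t · J_2(4)) = e^(4t)·(I + t·N), where N is the 2×2 nilpotent shift.

After assembling e^{tJ} and conjugating by P, we get:

e^{tA} =
  [t*exp(4*t) + exp(4*t), t*exp(4*t)]
  [-t*exp(4*t), -t*exp(4*t) + exp(4*t)]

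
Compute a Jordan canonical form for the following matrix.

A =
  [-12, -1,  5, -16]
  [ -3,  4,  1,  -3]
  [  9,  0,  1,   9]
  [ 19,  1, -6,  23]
J_2(4) ⊕ J_2(4)

The characteristic polynomial is
  det(x·I − A) = x^4 - 16*x^3 + 96*x^2 - 256*x + 256 = (x - 4)^4

Eigenvalues and multiplicities (the geometric multiplicity of λ is n − rank(A − λI), which equals the number of Jordan blocks for λ):
  λ = 4: algebraic multiplicity = 4, geometric multiplicity = 2

Determining the block sizes for each eigenvalue:
  λ = 4: with am = 4 and gm = 2, the partition is not yet determined (e.g. several partitions of 4 into 2 parts exist). Let N = A − (4)·I. Computing rank(N^1) = 2, rank(N^2) = 0; the number of blocks of size ≥ j is rank(N^{j−1}) − rank(N^j), giving [2, 2]. So we have 2 block(s) of size 2 → block sizes [2, 2]

Assembling the blocks gives a Jordan form
J =
  [4, 1, 0, 0]
  [0, 4, 0, 0]
  [0, 0, 4, 1]
  [0, 0, 0, 4]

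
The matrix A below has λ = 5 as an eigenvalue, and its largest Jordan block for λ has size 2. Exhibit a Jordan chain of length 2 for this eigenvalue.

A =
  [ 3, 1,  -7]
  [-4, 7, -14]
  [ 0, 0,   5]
A Jordan chain for λ = 5 of length 2:
v_1 = (-2, -4, 0)ᵀ
v_2 = (1, 0, 0)ᵀ

Let N = A − (5)·I. We want v_2 with N^2 v_2 = 0 but N^1 v_2 ≠ 0; then v_{j-1} := N · v_j for j = 2, …, 2.

Pick v_2 = (1, 0, 0)ᵀ.
Then v_1 = N · v_2 = (-2, -4, 0)ᵀ.

Sanity check: (A − (5)·I) v_1 = (0, 0, 0)ᵀ = 0. ✓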